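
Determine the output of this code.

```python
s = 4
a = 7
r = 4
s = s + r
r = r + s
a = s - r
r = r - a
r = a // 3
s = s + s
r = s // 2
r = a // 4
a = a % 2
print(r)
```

-1

s = 4+4 = 8
r = 4+8 = 12
a = 8-12 = -4
r = 12-(-4) = 16
r = (-4)//3 = -2
s = 8+8 = 16
r = 16//2 = 8
r = (-4)//4 = -1
a = (-4)%2 = 0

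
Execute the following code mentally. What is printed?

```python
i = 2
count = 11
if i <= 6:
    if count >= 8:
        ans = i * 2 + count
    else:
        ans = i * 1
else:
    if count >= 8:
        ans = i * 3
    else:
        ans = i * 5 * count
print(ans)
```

i=2, count=11
i <= 6 is True; count >= 8 is True
→ ans = i * 2 + count = 15

15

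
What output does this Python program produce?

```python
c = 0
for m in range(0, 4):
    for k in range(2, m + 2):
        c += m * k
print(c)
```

39

m=1,k=2: c = 0+2 = 2
m=2,k=2: c = 2+4 = 6
m=2,k=3: c = 6+6 = 12
m=3,k=2: c = 12+6 = 18
m=3,k=3: c = 18+9 = 27
m=3,k=4: c = 27+12 = 39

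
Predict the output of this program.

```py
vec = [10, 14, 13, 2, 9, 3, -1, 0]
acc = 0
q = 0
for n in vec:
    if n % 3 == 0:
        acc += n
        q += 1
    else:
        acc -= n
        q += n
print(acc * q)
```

n=10: not %3==0, acc = 0-10 = -10; q=10
n=14: not %3==0, acc = (-10)-14 = -24; q=24
n=13: not %3==0, acc = (-24)-13 = -37; q=37
n=2: not %3==0, acc = (-37)-2 = -39; q=39
n=9: %3==0, acc = (-39)+9 = -30; q=40
n=3: %3==0, acc = (-30)+3 = -27; q=41
n=-1: not %3==0, acc = (-27)-(-1) = -26; q=40
n=0: %3==0, acc = (-26)+0 = -26; q=41
acc*q = (-26)*41 = -1066

-1066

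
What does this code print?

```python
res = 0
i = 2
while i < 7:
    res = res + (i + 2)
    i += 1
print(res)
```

30

i=2: res = 0+4 = 4
i=3: res = 4+5 = 9
i=4: res = 9+6 = 15
i=5: res = 15+7 = 22
i=6: res = 22+8 = 30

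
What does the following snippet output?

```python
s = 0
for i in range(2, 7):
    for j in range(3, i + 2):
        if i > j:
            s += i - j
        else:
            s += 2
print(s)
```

i=2,j=3: not 2>3, s = 0+2 = 2
i=3,j=3: not 3>3, s = 2+2 = 4
i=3,j=4: not 3>4, s = 4+2 = 6
i=4,j=3: 4>3, s = 6+1 = 7
i=4,j=4: not 4>4, s = 7+2 = 9
i=4,j=5: not 4>5, s = 9+2 = 11
i=5,j=3: 5>3, s = 11+2 = 13
i=5,j=4: 5>4, s = 13+1 = 14
i=5,j=5: not 5>5, s = 14+2 = 16
i=5,j=6: not 5>6, s = 16+2 = 18
i=6,j=3: 6>3, s = 18+3 = 21
i=6,j=4: 6>4, s = 21+2 = 23
i=6,j=5: 6>5, s = 23+1 = 24
i=6,j=6: not 6>6, s = 24+2 = 26
i=6,j=7: not 6>7, s = 26+2 = 28

28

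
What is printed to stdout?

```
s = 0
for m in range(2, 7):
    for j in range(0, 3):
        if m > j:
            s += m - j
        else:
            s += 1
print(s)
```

46

m=2,j=0: 2>0, s = 0+2 = 2
m=2,j=1: 2>1, s = 2+1 = 3
m=2,j=2: not 2>2, s = 3+1 = 4
m=3,j=0: 3>0, s = 4+3 = 7
m=3,j=1: 3>1, s = 7+2 = 9
m=3,j=2: 3>2, s = 9+1 = 10
m=4,j=0: 4>0, s = 10+4 = 14
m=4,j=1: 4>1, s = 14+3 = 17
m=4,j=2: 4>2, s = 17+2 = 19
m=5,j=0: 5>0, s = 19+5 = 24
m=5,j=1: 5>1, s = 24+4 = 28
m=5,j=2: 5>2, s = 28+3 = 31
m=6,j=0: 6>0, s = 31+6 = 37
m=6,j=1: 6>1, s = 37+5 = 42
m=6,j=2: 6>2, s = 42+4 = 46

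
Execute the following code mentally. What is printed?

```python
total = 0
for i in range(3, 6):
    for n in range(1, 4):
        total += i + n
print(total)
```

54

i=3,n=1: total = 0+4 = 4
i=3,n=2: total = 4+5 = 9
i=3,n=3: total = 9+6 = 15
i=4,n=1: total = 15+5 = 20
i=4,n=2: total = 20+6 = 26
i=4,n=3: total = 26+7 = 33
i=5,n=1: total = 33+6 = 39
i=5,n=2: total = 39+7 = 46
i=5,n=3: total = 46+8 = 54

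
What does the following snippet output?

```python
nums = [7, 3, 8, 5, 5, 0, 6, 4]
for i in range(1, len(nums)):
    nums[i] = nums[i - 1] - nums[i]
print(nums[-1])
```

-24

i=1: nums[1] = 7-3 = 4 → [7, 4, 8, 5, 5, 0, 6, 4]
i=2: nums[2] = 4-8 = -4 → [7, 4, -4, 5, 5, 0, 6, 4]
i=3: nums[3] = (-4)-5 = -9 → [7, 4, -4, -9, 5, 0, 6, 4]
i=4: nums[4] = (-9)-5 = -14 → [7, 4, -4, -9, -14, 0, 6, 4]
i=5: nums[5] = (-14)-0 = -14 → [7, 4, -4, -9, -14, -14, 6, 4]
i=6: nums[6] = (-14)-6 = -20 → [7, 4, -4, -9, -14, -14, -20, 4]
i=7: nums[7] = (-20)-4 = -24 → [7, 4, -4, -9, -14, -14, -20, -24]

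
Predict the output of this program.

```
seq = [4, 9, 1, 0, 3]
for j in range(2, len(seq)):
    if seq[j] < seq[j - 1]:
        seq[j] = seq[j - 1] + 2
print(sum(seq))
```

52

j=2: 1<9, seq[2] = 9+2 = 11 → [4, 9, 11, 0, 3]
j=3: 0<11, seq[3] = 11+2 = 13 → [4, 9, 11, 13, 3]
j=4: 3<13, seq[4] = 13+2 = 15 → [4, 9, 11, 13, 15]
sum = 52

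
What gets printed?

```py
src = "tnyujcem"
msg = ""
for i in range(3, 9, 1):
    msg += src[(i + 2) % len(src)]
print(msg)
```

i=3: add src[5]='c' → 'c'
i=4: add src[6]='e' → 'ce'
i=5: add src[7]='m' → 'cem'
i=6: add src[0]='t' → 'cemt'
i=7: add src[1]='n' → 'cemtn'
i=8: add src[2]='y' → 'cemtny'

cemtny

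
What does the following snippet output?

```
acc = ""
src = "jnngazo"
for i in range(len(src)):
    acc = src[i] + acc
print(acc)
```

ozagnnj

i=0: prepend 'j' → 'j'
i=1: prepend 'n' → 'nj'
i=2: prepend 'n' → 'nnj'
i=3: prepend 'g' → 'gnnj'
i=4: prepend 'a' → 'agnnj'
i=5: prepend 'z' → 'zagnnj'
i=6: prepend 'o' → 'ozagnnj'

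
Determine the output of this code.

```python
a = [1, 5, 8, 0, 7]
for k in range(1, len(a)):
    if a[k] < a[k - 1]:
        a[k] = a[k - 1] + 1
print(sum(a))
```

33

k=1: 5>=1, unchanged → [1, 5, 8, 0, 7]
k=2: 8>=5, unchanged → [1, 5, 8, 0, 7]
k=3: 0<8, a[3] = 8+1 = 9 → [1, 5, 8, 9, 7]
k=4: 7<9, a[4] = 9+1 = 10 → [1, 5, 8, 9, 10]
sum = 33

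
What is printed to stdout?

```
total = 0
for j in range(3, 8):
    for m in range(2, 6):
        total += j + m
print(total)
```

j=3,m=2: total = 0+5 = 5
j=3,m=3: total = 5+6 = 11
j=3,m=4: total = 11+7 = 18
j=3,m=5: total = 18+8 = 26
j=4,m=2: total = 26+6 = 32
j=4,m=3: total = 32+7 = 39
j=4,m=4: total = 39+8 = 47
j=4,m=5: total = 47+9 = 56
j=5,m=2: total = 56+7 = 63
j=5,m=3: total = 63+8 = 71
j=5,m=4: total = 71+9 = 80
j=5,m=5: total = 80+10 = 90
j=6,m=2: total = 90+8 = 98
j=6,m=3: total = 98+9 = 107
j=6,m=4: total = 107+10 = 117
j=6,m=5: total = 117+11 = 128
j=7,m=2: total = 128+9 = 137
j=7,m=3: total = 137+10 = 147
j=7,m=4: total = 147+11 = 158
j=7,m=5: total = 158+12 = 170

170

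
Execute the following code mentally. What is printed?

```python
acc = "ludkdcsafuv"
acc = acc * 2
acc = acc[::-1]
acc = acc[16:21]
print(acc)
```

repeat ×2 → 'ludkdcsafuvludkdcsafuv'
reverse → 'vufascdkdulvufascdkdul'
slice [16:21] → 'cdkdu'

cdkdu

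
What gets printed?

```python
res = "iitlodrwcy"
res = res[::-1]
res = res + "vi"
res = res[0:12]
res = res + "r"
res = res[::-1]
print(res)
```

reverse → 'ycwrdoltii'
+ 'vi' → 'ycwrdoltiivi'
slice [0:12] → 'ycwrdoltiivi'
+ 'r' → 'ycwrdoltiivir'
reverse → 'riviitlodrwcy'

riviitlodrwcy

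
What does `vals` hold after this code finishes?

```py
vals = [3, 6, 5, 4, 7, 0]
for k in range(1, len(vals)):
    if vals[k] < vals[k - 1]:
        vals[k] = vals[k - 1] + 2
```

k=1: 6>=3, unchanged → [3, 6, 5, 4, 7, 0]
k=2: 5<6, vals[2] = 6+2 = 8 → [3, 6, 8, 4, 7, 0]
k=3: 4<8, vals[3] = 8+2 = 10 → [3, 6, 8, 10, 7, 0]
k=4: 7<10, vals[4] = 10+2 = 12 → [3, 6, 8, 10, 12, 0]
k=5: 0<12, vals[5] = 12+2 = 14 → [3, 6, 8, 10, 12, 14]

[3, 6, 8, 10, 12, 14]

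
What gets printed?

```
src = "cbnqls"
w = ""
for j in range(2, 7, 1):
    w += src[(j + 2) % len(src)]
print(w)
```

lscbn

j=2: add src[4]='l' → 'l'
j=3: add src[5]='s' → 'ls'
j=4: add src[0]='c' → 'lsc'
j=5: add src[1]='b' → 'lscb'
j=6: add src[2]='n' → 'lscbn'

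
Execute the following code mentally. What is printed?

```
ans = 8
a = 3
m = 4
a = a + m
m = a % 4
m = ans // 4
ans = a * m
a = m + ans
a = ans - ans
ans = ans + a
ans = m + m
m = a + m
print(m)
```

a = 3+4 = 7
m = 7%4 = 3
m = 8//4 = 2
ans = 7*2 = 14
a = 2+14 = 16
a = 14-14 = 0
ans = 14+0 = 14
ans = 2+2 = 4
m = 0+2 = 2

2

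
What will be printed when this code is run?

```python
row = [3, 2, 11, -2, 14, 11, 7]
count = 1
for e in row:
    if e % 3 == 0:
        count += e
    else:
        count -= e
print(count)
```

e=3: %3==0, count = 1+3 = 4
e=2: not %3==0, count = 4-2 = 2
e=11: not %3==0, count = 2-11 = -9
e=-2: not %3==0, count = (-9)-(-2) = -7
e=14: not %3==0, count = (-7)-14 = -21
e=11: not %3==0, count = (-21)-11 = -32
e=7: not %3==0, count = (-32)-7 = -39

-39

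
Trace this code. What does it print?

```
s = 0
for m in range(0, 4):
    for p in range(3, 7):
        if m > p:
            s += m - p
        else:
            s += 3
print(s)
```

m=0,p=3: not 0>3, s = 0+3 = 3
m=0,p=4: not 0>4, s = 3+3 = 6
m=0,p=5: not 0>5, s = 6+3 = 9
m=0,p=6: not 0>6, s = 9+3 = 12
m=1,p=3: not 1>3, s = 12+3 = 15
m=1,p=4: not 1>4, s = 15+3 = 18
m=1,p=5: not 1>5, s = 18+3 = 21
m=1,p=6: not 1>6, s = 21+3 = 24
m=2,p=3: not 2>3, s = 24+3 = 27
m=2,p=4: not 2>4, s = 27+3 = 30
m=2,p=5: not 2>5, s = 30+3 = 33
m=2,p=6: not 2>6, s = 33+3 = 36
m=3,p=3: not 3>3, s = 36+3 = 39
m=3,p=4: not 3>4, s = 39+3 = 42
m=3,p=5: not 3>5, s = 42+3 = 45
m=3,p=6: not 3>6, s = 45+3 = 48

48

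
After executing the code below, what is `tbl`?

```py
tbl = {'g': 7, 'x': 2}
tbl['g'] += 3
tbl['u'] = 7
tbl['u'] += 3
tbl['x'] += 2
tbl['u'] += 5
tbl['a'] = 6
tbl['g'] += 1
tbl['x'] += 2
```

{'g': 11, 'x': 6, 'u': 15, 'a': 6}

tbl['g'] = 7+3 = 10 → {'g': 10, 'x': 2}
tbl['u'] = 7 → {'g': 10, 'x': 2, 'u': 7}
tbl['u'] = 7+3 = 10 → {'g': 10, 'x': 2, 'u': 10}
tbl['x'] = 2+2 = 4 → {'g': 10, 'x': 4, 'u': 10}
tbl['u'] = 10+5 = 15 → {'g': 10, 'x': 4, 'u': 15}
tbl['a'] = 6 → {'g': 10, 'x': 4, 'u': 15, 'a': 6}
tbl['g'] = 10+1 = 11 → {'g': 11, 'x': 4, 'u': 15, 'a': 6}
tbl['x'] = 4+2 = 6 → {'g': 11, 'x': 6, 'u': 15, 'a': 6}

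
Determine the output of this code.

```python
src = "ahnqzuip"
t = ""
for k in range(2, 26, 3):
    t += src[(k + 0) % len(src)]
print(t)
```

nuaqihzp

k=2: add src[2]='n' → 'n'
k=5: add src[5]='u' → 'nu'
k=8: add src[0]='a' → 'nua'
k=11: add src[3]='q' → 'nuaq'
k=14: add src[6]='i' → 'nuaqi'
k=17: add src[1]='h' → 'nuaqih'
k=20: add src[4]='z' → 'nuaqihz'
k=23: add src[7]='p' → 'nuaqihzp'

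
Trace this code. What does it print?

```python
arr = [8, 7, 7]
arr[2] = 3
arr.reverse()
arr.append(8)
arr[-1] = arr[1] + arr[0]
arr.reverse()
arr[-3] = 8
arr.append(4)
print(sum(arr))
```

arr[2] = 3 → [8, 7, 3]
reverse → [3, 7, 8]
append 8 → [3, 7, 8, 8]
arr[-1] = arr[1]+arr[0] = 7+3 = 10 → [3, 7, 8, 10]
reverse → [10, 8, 7, 3]
arr[-3] = 8 → [10, 8, 7, 3]
append 4 → [10, 8, 7, 3, 4]
sum = 32

32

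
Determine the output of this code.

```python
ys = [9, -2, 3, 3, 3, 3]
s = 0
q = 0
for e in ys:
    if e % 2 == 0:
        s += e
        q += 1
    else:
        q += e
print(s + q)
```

20

e=9: not even; q=9
e=-2: even, s = 0+(-2) = -2; q=10
e=3: not even; q=13
e=3: not even; q=16
e=3: not even; q=19
e=3: not even; q=22
s+q = (-2)+22 = 20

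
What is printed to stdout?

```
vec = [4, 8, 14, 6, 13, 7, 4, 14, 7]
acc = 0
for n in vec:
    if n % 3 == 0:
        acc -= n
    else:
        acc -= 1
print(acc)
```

n=4: not %3==0, acc = 0-1 = -1
n=8: not %3==0, acc = (-1)-1 = -2
n=14: not %3==0, acc = (-2)-1 = -3
n=6: %3==0, acc = (-3)-6 = -9
n=13: not %3==0, acc = (-9)-1 = -10
n=7: not %3==0, acc = (-10)-1 = -11
n=4: not %3==0, acc = (-11)-1 = -12
n=14: not %3==0, acc = (-12)-1 = -13
n=7: not %3==0, acc = (-13)-1 = -14

-14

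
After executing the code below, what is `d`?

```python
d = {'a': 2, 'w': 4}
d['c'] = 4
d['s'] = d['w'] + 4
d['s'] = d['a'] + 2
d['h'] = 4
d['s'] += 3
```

{'a': 2, 'w': 4, 'c': 4, 's': 7, 'h': 4}

d['c'] = 4 → {'a': 2, 'w': 4, 'c': 4}
d['s'] = d['w']+4 = 8 → {'a': 2, 'w': 4, 'c': 4, 's': 8}
d['s'] = d['a']+2 = 4 → {'a': 2, 'w': 4, 'c': 4, 's': 4}
d['h'] = 4 → {'a': 2, 'w': 4, 'c': 4, 's': 4, 'h': 4}
d['s'] = 4+3 = 7 → {'a': 2, 'w': 4, 'c': 4, 's': 7, 'h': 4}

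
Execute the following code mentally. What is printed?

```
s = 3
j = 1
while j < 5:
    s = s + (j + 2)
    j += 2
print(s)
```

j=1: s = 3+3 = 6
j=3: s = 6+5 = 11

11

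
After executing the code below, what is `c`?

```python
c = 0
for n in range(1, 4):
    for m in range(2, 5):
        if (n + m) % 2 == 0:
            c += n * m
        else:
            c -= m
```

9

n=1,m=2: odd sum, c = 0-2 = -2
n=1,m=3: even sum, c = (-2)+3 = 1
n=1,m=4: odd sum, c = 1-4 = -3
n=2,m=2: even sum, c = (-3)+4 = 1
n=2,m=3: odd sum, c = 1-3 = -2
n=2,m=4: even sum, c = (-2)+8 = 6
n=3,m=2: odd sum, c = 6-2 = 4
n=3,m=3: even sum, c = 4+9 = 13
n=3,m=4: odd sum, c = 13-4 = 9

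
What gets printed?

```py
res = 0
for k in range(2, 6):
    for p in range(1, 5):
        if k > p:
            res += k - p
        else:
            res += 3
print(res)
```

38

k=2,p=1: 2>1, res = 0+1 = 1
k=2,p=2: not 2>2, res = 1+3 = 4
k=2,p=3: not 2>3, res = 4+3 = 7
k=2,p=4: not 2>4, res = 7+3 = 10
k=3,p=1: 3>1, res = 10+2 = 12
k=3,p=2: 3>2, res = 12+1 = 13
k=3,p=3: not 3>3, res = 13+3 = 16
k=3,p=4: not 3>4, res = 16+3 = 19
k=4,p=1: 4>1, res = 19+3 = 22
k=4,p=2: 4>2, res = 22+2 = 24
k=4,p=3: 4>3, res = 24+1 = 25
k=4,p=4: not 4>4, res = 25+3 = 28
k=5,p=1: 5>1, res = 28+4 = 32
k=5,p=2: 5>2, res = 32+3 = 35
k=5,p=3: 5>3, res = 35+2 = 37
k=5,p=4: 5>4, res = 37+1 = 38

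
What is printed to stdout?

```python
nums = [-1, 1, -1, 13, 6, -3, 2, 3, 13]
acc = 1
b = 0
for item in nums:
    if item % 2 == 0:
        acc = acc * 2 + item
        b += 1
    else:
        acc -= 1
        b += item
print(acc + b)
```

item=-1: not even, acc = 1-1 = 0; b=-1
item=1: not even, acc = 0-1 = -1; b=0
item=-1: not even, acc = (-1)-1 = -2; b=-1
item=13: not even, acc = (-2)-1 = -3; b=12
item=6: even, acc = (-3)*2+6 = 0; b=13
item=-3: not even, acc = 0-1 = -1; b=10
item=2: even, acc = (-1)*2+2 = 0; b=11
item=3: not even, acc = 0-1 = -1; b=14
item=13: not even, acc = (-1)-1 = -2; b=27
acc+b = (-2)+27 = 25

25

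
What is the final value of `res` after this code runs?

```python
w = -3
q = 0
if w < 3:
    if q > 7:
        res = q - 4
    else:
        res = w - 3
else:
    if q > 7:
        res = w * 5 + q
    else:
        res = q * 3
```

w=-3, q=0
w < 3 is True; q > 7 is False
→ res = w - 3 = -6

-6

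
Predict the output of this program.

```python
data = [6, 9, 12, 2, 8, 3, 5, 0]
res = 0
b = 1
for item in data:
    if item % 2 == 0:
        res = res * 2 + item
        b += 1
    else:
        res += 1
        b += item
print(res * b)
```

5428

item=6: even, res = 0*2+6 = 6; b=2
item=9: not even, res = 6+1 = 7; b=11
item=12: even, res = 7*2+12 = 26; b=12
item=2: even, res = 26*2+2 = 54; b=13
item=8: even, res = 54*2+8 = 116; b=14
item=3: not even, res = 116+1 = 117; b=17
item=5: not even, res = 117+1 = 118; b=22
item=0: even, res = 118*2+0 = 236; b=23
res*b = 236*23 = 5428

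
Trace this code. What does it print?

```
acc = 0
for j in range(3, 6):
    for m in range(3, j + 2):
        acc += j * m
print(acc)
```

j=3,m=3: acc = 0+9 = 9
j=3,m=4: acc = 9+12 = 21
j=4,m=3: acc = 21+12 = 33
j=4,m=4: acc = 33+16 = 49
j=4,m=5: acc = 49+20 = 69
j=5,m=3: acc = 69+15 = 84
j=5,m=4: acc = 84+20 = 104
j=5,m=5: acc = 104+25 = 129
j=5,m=6: acc = 129+30 = 159

159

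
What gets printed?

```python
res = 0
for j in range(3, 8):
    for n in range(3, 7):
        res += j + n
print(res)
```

j=3,n=3: res = 0+6 = 6
j=3,n=4: res = 6+7 = 13
j=3,n=5: res = 13+8 = 21
j=3,n=6: res = 21+9 = 30
j=4,n=3: res = 30+7 = 37
j=4,n=4: res = 37+8 = 45
j=4,n=5: res = 45+9 = 54
j=4,n=6: res = 54+10 = 64
j=5,n=3: res = 64+8 = 72
j=5,n=4: res = 72+9 = 81
j=5,n=5: res = 81+10 = 91
j=5,n=6: res = 91+11 = 102
j=6,n=3: res = 102+9 = 111
j=6,n=4: res = 111+10 = 121
j=6,n=5: res = 121+11 = 132
j=6,n=6: res = 132+12 = 144
j=7,n=3: res = 144+10 = 154
j=7,n=4: res = 154+11 = 165
j=7,n=5: res = 165+12 = 177
j=7,n=6: res = 177+13 = 190

190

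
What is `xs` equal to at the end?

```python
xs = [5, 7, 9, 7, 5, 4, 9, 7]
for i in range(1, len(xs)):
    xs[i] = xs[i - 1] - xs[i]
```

[5, -2, -11, -18, -23, -27, -36, -43]

i=1: xs[1] = 5-7 = -2 → [5, -2, 9, 7, 5, 4, 9, 7]
i=2: xs[2] = (-2)-9 = -11 → [5, -2, -11, 7, 5, 4, 9, 7]
i=3: xs[3] = (-11)-7 = -18 → [5, -2, -11, -18, 5, 4, 9, 7]
i=4: xs[4] = (-18)-5 = -23 → [5, -2, -11, -18, -23, 4, 9, 7]
i=5: xs[5] = (-23)-4 = -27 → [5, -2, -11, -18, -23, -27, 9, 7]
i=6: xs[6] = (-27)-9 = -36 → [5, -2, -11, -18, -23, -27, -36, 7]
i=7: xs[7] = (-36)-7 = -43 → [5, -2, -11, -18, -23, -27, -36, -43]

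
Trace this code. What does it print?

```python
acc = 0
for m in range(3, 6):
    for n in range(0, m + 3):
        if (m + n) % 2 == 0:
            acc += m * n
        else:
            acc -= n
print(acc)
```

128

m=3,n=0: odd sum, acc = 0-0 = 0
m=3,n=1: even sum, acc = 0+3 = 3
m=3,n=2: odd sum, acc = 3-2 = 1
m=3,n=3: even sum, acc = 1+9 = 10
m=3,n=4: odd sum, acc = 10-4 = 6
m=3,n=5: even sum, acc = 6+15 = 21
m=4,n=0: even sum, acc = 21+0 = 21
m=4,n=1: odd sum, acc = 21-1 = 20
m=4,n=2: even sum, acc = 20+8 = 28
m=4,n=3: odd sum, acc = 28-3 = 25
m=4,n=4: even sum, acc = 25+16 = 41
m=4,n=5: odd sum, acc = 41-5 = 36
m=4,n=6: even sum, acc = 36+24 = 60
m=5,n=0: odd sum, acc = 60-0 = 60
m=5,n=1: even sum, acc = 60+5 = 65
m=5,n=2: odd sum, acc = 65-2 = 63
m=5,n=3: even sum, acc = 63+15 = 78
m=5,n=4: odd sum, acc = 78-4 = 74
m=5,n=5: even sum, acc = 74+25 = 99
m=5,n=6: odd sum, acc = 99-6 = 93
m=5,n=7: even sum, acc = 93+35 = 128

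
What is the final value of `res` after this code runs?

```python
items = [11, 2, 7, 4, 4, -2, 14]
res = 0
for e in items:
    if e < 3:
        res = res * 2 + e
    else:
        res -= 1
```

e=11: not <3, res = 0-1 = -1
e=2: <3, res = (-1)*2+2 = 0
e=7: not <3, res = 0-1 = -1
e=4: not <3, res = (-1)-1 = -2
e=4: not <3, res = (-2)-1 = -3
e=-2: <3, res = (-3)*2+(-2) = -8
e=14: not <3, res = (-8)-1 = -9

-9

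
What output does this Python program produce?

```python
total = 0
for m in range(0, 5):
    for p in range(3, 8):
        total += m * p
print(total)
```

250

m=0,p=3: total = 0+0 = 0
m=0,p=4: total = 0+0 = 0
m=0,p=5: total = 0+0 = 0
m=0,p=6: total = 0+0 = 0
m=0,p=7: total = 0+0 = 0
m=1,p=3: total = 0+3 = 3
m=1,p=4: total = 3+4 = 7
m=1,p=5: total = 7+5 = 12
m=1,p=6: total = 12+6 = 18
m=1,p=7: total = 18+7 = 25
m=2,p=3: total = 25+6 = 31
m=2,p=4: total = 31+8 = 39
m=2,p=5: total = 39+10 = 49
m=2,p=6: total = 49+12 = 61
m=2,p=7: total = 61+14 = 75
m=3,p=3: total = 75+9 = 84
m=3,p=4: total = 84+12 = 96
m=3,p=5: total = 96+15 = 111
m=3,p=6: total = 111+18 = 129
m=3,p=7: total = 129+21 = 150
m=4,p=3: total = 150+12 = 162
m=4,p=4: total = 162+16 = 178
m=4,p=5: total = 178+20 = 198
m=4,p=6: total = 198+24 = 222
m=4,p=7: total = 222+28 = 250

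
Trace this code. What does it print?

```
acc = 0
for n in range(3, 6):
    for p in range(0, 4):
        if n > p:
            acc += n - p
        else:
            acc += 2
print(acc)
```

n=3,p=0: 3>0, acc = 0+3 = 3
n=3,p=1: 3>1, acc = 3+2 = 5
n=3,p=2: 3>2, acc = 5+1 = 6
n=3,p=3: not 3>3, acc = 6+2 = 8
n=4,p=0: 4>0, acc = 8+4 = 12
n=4,p=1: 4>1, acc = 12+3 = 15
n=4,p=2: 4>2, acc = 15+2 = 17
n=4,p=3: 4>3, acc = 17+1 = 18
n=5,p=0: 5>0, acc = 18+5 = 23
n=5,p=1: 5>1, acc = 23+4 = 27
n=5,p=2: 5>2, acc = 27+3 = 30
n=5,p=3: 5>3, acc = 30+2 = 32

32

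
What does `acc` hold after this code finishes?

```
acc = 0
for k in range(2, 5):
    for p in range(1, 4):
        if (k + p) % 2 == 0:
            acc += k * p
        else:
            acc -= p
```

14

k=2,p=1: odd sum, acc = 0-1 = -1
k=2,p=2: even sum, acc = (-1)+4 = 3
k=2,p=3: odd sum, acc = 3-3 = 0
k=3,p=1: even sum, acc = 0+3 = 3
k=3,p=2: odd sum, acc = 3-2 = 1
k=3,p=3: even sum, acc = 1+9 = 10
k=4,p=1: odd sum, acc = 10-1 = 9
k=4,p=2: even sum, acc = 9+8 = 17
k=4,p=3: odd sum, acc = 17-3 = 14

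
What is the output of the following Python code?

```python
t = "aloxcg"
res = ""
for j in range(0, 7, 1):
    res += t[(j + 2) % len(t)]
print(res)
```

j=0: add t[2]='o' → 'o'
j=1: add t[3]='x' → 'ox'
j=2: add t[4]='c' → 'oxc'
j=3: add t[5]='g' → 'oxcg'
j=4: add t[0]='a' → 'oxcga'
j=5: add t[1]='l' → 'oxcgal'
j=6: add t[2]='o' → 'oxcgalo'

oxcgalo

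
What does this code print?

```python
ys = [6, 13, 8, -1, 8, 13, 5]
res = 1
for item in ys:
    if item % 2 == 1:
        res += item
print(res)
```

31

item=6: not odd
item=13: odd, res = 1+13 = 14
item=8: not odd
item=-1: odd, res = 14+(-1) = 13
item=8: not odd
item=13: odd, res = 13+13 = 26
item=5: odd, res = 26+5 = 31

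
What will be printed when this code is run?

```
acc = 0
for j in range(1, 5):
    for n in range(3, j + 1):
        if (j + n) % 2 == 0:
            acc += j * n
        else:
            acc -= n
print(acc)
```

22

j=3,n=3: even sum, acc = 0+9 = 9
j=4,n=3: odd sum, acc = 9-3 = 6
j=4,n=4: even sum, acc = 6+16 = 22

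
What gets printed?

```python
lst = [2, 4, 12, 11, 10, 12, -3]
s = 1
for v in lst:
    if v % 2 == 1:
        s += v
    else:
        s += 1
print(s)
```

14

v=2: not odd, s = 1+1 = 2
v=4: not odd, s = 2+1 = 3
v=12: not odd, s = 3+1 = 4
v=11: odd, s = 4+11 = 15
v=10: not odd, s = 15+1 = 16
v=12: not odd, s = 16+1 = 17
v=-3: odd, s = 17+(-3) = 14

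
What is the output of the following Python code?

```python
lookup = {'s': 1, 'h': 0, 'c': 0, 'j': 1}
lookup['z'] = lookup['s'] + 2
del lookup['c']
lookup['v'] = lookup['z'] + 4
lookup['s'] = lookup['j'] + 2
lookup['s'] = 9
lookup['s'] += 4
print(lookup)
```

{'s': 13, 'h': 0, 'j': 1, 'z': 3, 'v': 7}

lookup['z'] = lookup['s']+2 = 3 → {'s': 1, 'h': 0, 'c': 0, 'j': 1, 'z': 3}
del 'c' → {'s': 1, 'h': 0, 'j': 1, 'z': 3}
lookup['v'] = lookup['z']+4 = 7 → {'s': 1, 'h': 0, 'j': 1, 'z': 3, 'v': 7}
lookup['s'] = lookup['j']+2 = 3 → {'s': 3, 'h': 0, 'j': 1, 'z': 3, 'v': 7}
lookup['s'] = 9 → {'s': 9, 'h': 0, 'j': 1, 'z': 3, 'v': 7}
lookup['s'] = 9+4 = 13 → {'s': 13, 'h': 0, 'j': 1, 'z': 3, 'v': 7}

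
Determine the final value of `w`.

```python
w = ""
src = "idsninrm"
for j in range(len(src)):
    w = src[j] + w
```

'mrninsdi'

j=0: prepend 'i' → 'i'
j=1: prepend 'd' → 'di'
j=2: prepend 's' → 'sdi'
j=3: prepend 'n' → 'nsdi'
j=4: prepend 'i' → 'insdi'
j=5: prepend 'n' → 'ninsdi'
j=6: prepend 'r' → 'rninsdi'
j=7: prepend 'm' → 'mrninsdi'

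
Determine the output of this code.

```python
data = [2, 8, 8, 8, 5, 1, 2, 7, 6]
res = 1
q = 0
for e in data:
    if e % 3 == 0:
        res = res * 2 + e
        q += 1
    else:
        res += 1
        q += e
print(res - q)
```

e=2: not %3==0, res = 1+1 = 2; q=2
e=8: not %3==0, res = 2+1 = 3; q=10
e=8: not %3==0, res = 3+1 = 4; q=18
e=8: not %3==0, res = 4+1 = 5; q=26
e=5: not %3==0, res = 5+1 = 6; q=31
e=1: not %3==0, res = 6+1 = 7; q=32
e=2: not %3==0, res = 7+1 = 8; q=34
e=7: not %3==0, res = 8+1 = 9; q=41
e=6: %3==0, res = 9*2+6 = 24; q=42
res-q = 24-42 = -18

-18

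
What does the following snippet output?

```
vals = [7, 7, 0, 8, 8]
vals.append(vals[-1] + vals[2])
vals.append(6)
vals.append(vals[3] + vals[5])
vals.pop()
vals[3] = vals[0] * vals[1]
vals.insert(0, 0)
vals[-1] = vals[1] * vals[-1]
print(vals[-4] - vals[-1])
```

append vals[-1]+vals[2] = 8+0 = 8 → [7, 7, 0, 8, 8, 8]
append 6 → [7, 7, 0, 8, 8, 8, 6]
append vals[3]+vals[5] = 8+8 = 16 → [7, 7, 0, 8, 8, 8, 6, 16]
pop() removes 16 → [7, 7, 0, 8, 8, 8, 6]
vals[3] = vals[0]*vals[1] = 7*7 = 49 → [7, 7, 0, 49, 8, 8, 6]
insert 0 at 0 → [0, 7, 7, 0, 49, 8, 8, 6]
vals[-1] = vals[1]*vals[-1] = 7*6 = 42 → [0, 7, 7, 0, 49, 8, 8, 42]
vals[-4]-vals[-1] = 49-42 = 7

7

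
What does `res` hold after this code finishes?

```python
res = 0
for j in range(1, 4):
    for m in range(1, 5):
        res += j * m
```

60

j=1,m=1: res = 0+1 = 1
j=1,m=2: res = 1+2 = 3
j=1,m=3: res = 3+3 = 6
j=1,m=4: res = 6+4 = 10
j=2,m=1: res = 10+2 = 12
j=2,m=2: res = 12+4 = 16
j=2,m=3: res = 16+6 = 22
j=2,m=4: res = 22+8 = 30
j=3,m=1: res = 30+3 = 33
j=3,m=2: res = 33+6 = 39
j=3,m=3: res = 39+9 = 48
j=3,m=4: res = 48+12 = 60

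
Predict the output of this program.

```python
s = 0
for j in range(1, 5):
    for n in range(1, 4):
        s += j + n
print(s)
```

j=1,n=1: s = 0+2 = 2
j=1,n=2: s = 2+3 = 5
j=1,n=3: s = 5+4 = 9
j=2,n=1: s = 9+3 = 12
j=2,n=2: s = 12+4 = 16
j=2,n=3: s = 16+5 = 21
j=3,n=1: s = 21+4 = 25
j=3,n=2: s = 25+5 = 30
j=3,n=3: s = 30+6 = 36
j=4,n=1: s = 36+5 = 41
j=4,n=2: s = 41+6 = 47
j=4,n=3: s = 47+7 = 54

54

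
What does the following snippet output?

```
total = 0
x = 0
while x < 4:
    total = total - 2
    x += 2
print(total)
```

x=0: total = 0-2 = -2
x=2: total = (-2)-2 = -4

-4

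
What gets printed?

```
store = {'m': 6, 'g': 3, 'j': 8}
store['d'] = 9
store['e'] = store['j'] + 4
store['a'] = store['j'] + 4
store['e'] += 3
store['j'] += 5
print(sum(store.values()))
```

store['d'] = 9 → {'m': 6, 'g': 3, 'j': 8, 'd': 9}
store['e'] = store['j']+4 = 12 → {'m': 6, 'g': 3, 'j': 8, 'd': 9, 'e': 12}
store['a'] = store['j']+4 = 12 → {'m': 6, 'g': 3, 'j': 8, 'd': 9, 'e': 12, 'a': 12}
store['e'] = 12+3 = 15 → {'m': 6, 'g': 3, 'j': 8, 'd': 9, 'e': 15, 'a': 12}
store['j'] = 8+5 = 13 → {'m': 6, 'g': 3, 'j': 13, 'd': 9, 'e': 15, 'a': 12}
sum of values = 58

58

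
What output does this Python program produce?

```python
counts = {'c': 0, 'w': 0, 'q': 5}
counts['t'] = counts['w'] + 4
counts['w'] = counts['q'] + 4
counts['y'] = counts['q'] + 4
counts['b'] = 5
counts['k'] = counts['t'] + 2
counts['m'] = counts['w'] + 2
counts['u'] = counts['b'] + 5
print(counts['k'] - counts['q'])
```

counts['t'] = counts['w']+4 = 4 → {'c': 0, 'w': 0, 'q': 5, 't': 4}
counts['w'] = counts['q']+4 = 9 → {'c': 0, 'w': 9, 'q': 5, 't': 4}
counts['y'] = counts['q']+4 = 9 → {'c': 0, 'w': 9, 'q': 5, 't': 4, 'y': 9}
counts['b'] = 5 → {'c': 0, 'w': 9, 'q': 5, 't': 4, 'y': 9, 'b': 5}
counts['k'] = counts['t']+2 = 6 → {'c': 0, 'w': 9, 'q': 5, 't': 4, 'y': 9, 'b': 5, 'k': 6}
counts['m'] = counts['w']+2 = 11 → {'c': 0, 'w': 9, 'q': 5, 't': 4, 'y': 9, 'b': 5, 'k': 6, 'm': 11}
counts['u'] = counts['b']+5 = 10 → {'c': 0, 'w': 9, 'q': 5, 't': 4, 'y': 9, 'b': 5, 'k': 6, 'm': 11, 'u': 10}
counts['k']-counts['q'] = 6-5 = 1

1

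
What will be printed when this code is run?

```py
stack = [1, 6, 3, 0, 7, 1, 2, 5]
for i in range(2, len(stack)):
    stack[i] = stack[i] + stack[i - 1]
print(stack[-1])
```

i=2: stack[2] = 3+6 = 9 → [1, 6, 9, 0, 7, 1, 2, 5]
i=3: stack[3] = 0+9 = 9 → [1, 6, 9, 9, 7, 1, 2, 5]
i=4: stack[4] = 7+9 = 16 → [1, 6, 9, 9, 16, 1, 2, 5]
i=5: stack[5] = 1+16 = 17 → [1, 6, 9, 9, 16, 17, 2, 5]
i=6: stack[6] = 2+17 = 19 → [1, 6, 9, 9, 16, 17, 19, 5]
i=7: stack[7] = 5+19 = 24 → [1, 6, 9, 9, 16, 17, 19, 24]

24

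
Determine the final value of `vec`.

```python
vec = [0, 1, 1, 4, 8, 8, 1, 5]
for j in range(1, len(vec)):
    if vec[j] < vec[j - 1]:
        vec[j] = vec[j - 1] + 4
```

[0, 1, 1, 4, 8, 8, 12, 16]

j=1: 1>=0, unchanged → [0, 1, 1, 4, 8, 8, 1, 5]
j=2: 1>=1, unchanged → [0, 1, 1, 4, 8, 8, 1, 5]
j=3: 4>=1, unchanged → [0, 1, 1, 4, 8, 8, 1, 5]
j=4: 8>=4, unchanged → [0, 1, 1, 4, 8, 8, 1, 5]
j=5: 8>=8, unchanged → [0, 1, 1, 4, 8, 8, 1, 5]
j=6: 1<8, vec[6] = 8+4 = 12 → [0, 1, 1, 4, 8, 8, 12, 5]
j=7: 5<12, vec[7] = 12+4 = 16 → [0, 1, 1, 4, 8, 8, 12, 16]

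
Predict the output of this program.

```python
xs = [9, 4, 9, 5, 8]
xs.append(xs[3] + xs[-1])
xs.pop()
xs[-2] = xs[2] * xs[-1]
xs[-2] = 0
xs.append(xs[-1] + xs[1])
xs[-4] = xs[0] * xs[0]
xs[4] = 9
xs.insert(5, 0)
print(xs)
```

append xs[3]+xs[-1] = 5+8 = 13 → [9, 4, 9, 5, 8, 13]
pop() removes 13 → [9, 4, 9, 5, 8]
xs[-2] = xs[2]*xs[-1] = 9*8 = 72 → [9, 4, 9, 72, 8]
xs[-2] = 0 → [9, 4, 9, 0, 8]
append xs[-1]+xs[1] = 8+4 = 12 → [9, 4, 9, 0, 8, 12]
xs[-4] = xs[0]*xs[0] = 9*9 = 81 → [9, 4, 81, 0, 8, 12]
xs[4] = 9 → [9, 4, 81, 0, 9, 12]
insert 0 at 5 → [9, 4, 81, 0, 9, 0, 12]

[9, 4, 81, 0, 9, 0, 12]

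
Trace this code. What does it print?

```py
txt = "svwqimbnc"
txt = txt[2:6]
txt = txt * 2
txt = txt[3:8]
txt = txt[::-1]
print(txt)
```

slice [2:6] → 'wqim'
repeat ×2 → 'wqimwqim'
slice [3:8] → 'mwqim'
reverse → 'miqwm'

miqwm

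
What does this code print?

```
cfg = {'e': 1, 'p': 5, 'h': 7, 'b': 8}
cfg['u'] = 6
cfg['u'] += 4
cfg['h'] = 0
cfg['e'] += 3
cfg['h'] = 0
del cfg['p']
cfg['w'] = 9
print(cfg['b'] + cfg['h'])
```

cfg['u'] = 6 → {'e': 1, 'p': 5, 'h': 7, 'b': 8, 'u': 6}
cfg['u'] = 6+4 = 10 → {'e': 1, 'p': 5, 'h': 7, 'b': 8, 'u': 10}
cfg['h'] = 0 → {'e': 1, 'p': 5, 'h': 0, 'b': 8, 'u': 10}
cfg['e'] = 1+3 = 4 → {'e': 4, 'p': 5, 'h': 0, 'b': 8, 'u': 10}
cfg['h'] = 0 → {'e': 4, 'p': 5, 'h': 0, 'b': 8, 'u': 10}
del 'p' → {'e': 4, 'h': 0, 'b': 8, 'u': 10}
cfg['w'] = 9 → {'e': 4, 'h': 0, 'b': 8, 'u': 10, 'w': 9}
cfg['b']+cfg['h'] = 8+0 = 8

8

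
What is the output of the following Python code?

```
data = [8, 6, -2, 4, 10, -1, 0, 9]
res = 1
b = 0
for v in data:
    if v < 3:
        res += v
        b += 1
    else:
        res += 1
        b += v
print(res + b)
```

v=8: not <3, res = 1+1 = 2; b=8
v=6: not <3, res = 2+1 = 3; b=14
v=-2: <3, res = 3+(-2) = 1; b=15
v=4: not <3, res = 1+1 = 2; b=19
v=10: not <3, res = 2+1 = 3; b=29
v=-1: <3, res = 3+(-1) = 2; b=30
v=0: <3, res = 2+0 = 2; b=31
v=9: not <3, res = 2+1 = 3; b=40
res+b = 3+40 = 43

43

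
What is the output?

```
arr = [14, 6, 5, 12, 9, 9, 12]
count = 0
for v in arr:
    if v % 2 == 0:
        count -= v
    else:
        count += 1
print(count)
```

v=14: even, count = 0-14 = -14
v=6: even, count = (-14)-6 = -20
v=5: not even, count = (-20)+1 = -19
v=12: even, count = (-19)-12 = -31
v=9: not even, count = (-31)+1 = -30
v=9: not even, count = (-30)+1 = -29
v=12: even, count = (-29)-12 = -41

-41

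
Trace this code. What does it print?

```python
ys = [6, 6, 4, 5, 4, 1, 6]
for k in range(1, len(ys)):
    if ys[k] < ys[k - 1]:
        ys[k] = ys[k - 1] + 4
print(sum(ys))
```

102

k=1: 6>=6, unchanged → [6, 6, 4, 5, 4, 1, 6]
k=2: 4<6, ys[2] = 6+4 = 10 → [6, 6, 10, 5, 4, 1, 6]
k=3: 5<10, ys[3] = 10+4 = 14 → [6, 6, 10, 14, 4, 1, 6]
k=4: 4<14, ys[4] = 14+4 = 18 → [6, 6, 10, 14, 18, 1, 6]
k=5: 1<18, ys[5] = 18+4 = 22 → [6, 6, 10, 14, 18, 22, 6]
k=6: 6<22, ys[6] = 22+4 = 26 → [6, 6, 10, 14, 18, 22, 26]
sum = 102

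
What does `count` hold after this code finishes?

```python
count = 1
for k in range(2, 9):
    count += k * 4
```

k=2: count = 1+2*4 = 9
k=3: count = 9+3*4 = 21
k=4: count = 21+4*4 = 37
k=5: count = 37+5*4 = 57
k=6: count = 57+6*4 = 81
k=7: count = 81+7*4 = 109
k=8: count = 109+8*4 = 141

141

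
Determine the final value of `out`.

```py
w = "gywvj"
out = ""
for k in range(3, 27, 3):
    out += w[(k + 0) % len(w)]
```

k=3: add w[3]='v' → 'v'
k=6: add w[1]='y' → 'vy'
k=9: add w[4]='j' → 'vyj'
k=12: add w[2]='w' → 'vyjw'
k=15: add w[0]='g' → 'vyjwg'
k=18: add w[3]='v' → 'vyjwgv'
k=21: add w[1]='y' → 'vyjwgvy'
k=24: add w[4]='j' → 'vyjwgvyj'

'vyjwgvyj'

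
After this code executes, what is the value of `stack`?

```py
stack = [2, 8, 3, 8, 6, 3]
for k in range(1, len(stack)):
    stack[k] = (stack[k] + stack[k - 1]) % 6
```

k=1: stack[1] = (8+2)%6 = 4 → [2, 4, 3, 8, 6, 3]
k=2: stack[2] = (3+4)%6 = 1 → [2, 4, 1, 8, 6, 3]
k=3: stack[3] = (8+1)%6 = 3 → [2, 4, 1, 3, 6, 3]
k=4: stack[4] = (6+3)%6 = 3 → [2, 4, 1, 3, 3, 3]
k=5: stack[5] = (3+3)%6 = 0 → [2, 4, 1, 3, 3, 0]

[2, 4, 1, 3, 3, 0]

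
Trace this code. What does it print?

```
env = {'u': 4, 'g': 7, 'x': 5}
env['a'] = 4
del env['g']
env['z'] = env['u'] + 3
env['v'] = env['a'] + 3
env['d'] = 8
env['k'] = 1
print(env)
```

env['a'] = 4 → {'u': 4, 'g': 7, 'x': 5, 'a': 4}
del 'g' → {'u': 4, 'x': 5, 'a': 4}
env['z'] = env['u']+3 = 7 → {'u': 4, 'x': 5, 'a': 4, 'z': 7}
env['v'] = env['a']+3 = 7 → {'u': 4, 'x': 5, 'a': 4, 'z': 7, 'v': 7}
env['d'] = 8 → {'u': 4, 'x': 5, 'a': 4, 'z': 7, 'v': 7, 'd': 8}
env['k'] = 1 → {'u': 4, 'x': 5, 'a': 4, 'z': 7, 'v': 7, 'd': 8, 'k': 1}

{'u': 4, 'x': 5, 'a': 4, 'z': 7, 'v': 7, 'd': 8, 'k': 1}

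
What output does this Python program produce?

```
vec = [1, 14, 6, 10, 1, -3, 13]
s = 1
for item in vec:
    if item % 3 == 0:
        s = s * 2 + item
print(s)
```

item=1: not %3==0
item=14: not %3==0
item=6: %3==0, s = 1*2+6 = 8
item=10: not %3==0
item=1: not %3==0
item=-3: %3==0, s = 8*2+(-3) = 13
item=13: not %3==0

13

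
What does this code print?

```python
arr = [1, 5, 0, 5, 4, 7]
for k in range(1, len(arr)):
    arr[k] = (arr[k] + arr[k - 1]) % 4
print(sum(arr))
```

13

k=1: arr[1] = (5+1)%4 = 2 → [1, 2, 0, 5, 4, 7]
k=2: arr[2] = (0+2)%4 = 2 → [1, 2, 2, 5, 4, 7]
k=3: arr[3] = (5+2)%4 = 3 → [1, 2, 2, 3, 4, 7]
k=4: arr[4] = (4+3)%4 = 3 → [1, 2, 2, 3, 3, 7]
k=5: arr[5] = (7+3)%4 = 2 → [1, 2, 2, 3, 3, 2]
sum = 13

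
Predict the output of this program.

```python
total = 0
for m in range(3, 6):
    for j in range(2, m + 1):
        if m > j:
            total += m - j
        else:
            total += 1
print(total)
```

13

m=3,j=2: 3>2, total = 0+1 = 1
m=3,j=3: not 3>3, total = 1+1 = 2
m=4,j=2: 4>2, total = 2+2 = 4
m=4,j=3: 4>3, total = 4+1 = 5
m=4,j=4: not 4>4, total = 5+1 = 6
m=5,j=2: 5>2, total = 6+3 = 9
m=5,j=3: 5>3, total = 9+2 = 11
m=5,j=4: 5>4, total = 11+1 = 12
m=5,j=5: not 5>5, total = 12+1 = 13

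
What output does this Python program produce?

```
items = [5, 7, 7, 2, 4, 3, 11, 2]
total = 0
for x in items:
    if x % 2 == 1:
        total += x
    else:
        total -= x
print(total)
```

x=5: odd, total = 0+5 = 5
x=7: odd, total = 5+7 = 12
x=7: odd, total = 12+7 = 19
x=2: not odd, total = 19-2 = 17
x=4: not odd, total = 17-4 = 13
x=3: odd, total = 13+3 = 16
x=11: odd, total = 16+11 = 27
x=2: not odd, total = 27-2 = 25

25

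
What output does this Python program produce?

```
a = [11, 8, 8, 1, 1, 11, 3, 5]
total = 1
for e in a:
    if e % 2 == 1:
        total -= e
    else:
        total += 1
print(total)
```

-29

e=11: odd, total = 1-11 = -10
e=8: not odd, total = (-10)+1 = -9
e=8: not odd, total = (-9)+1 = -8
e=1: odd, total = (-8)-1 = -9
e=1: odd, total = (-9)-1 = -10
e=11: odd, total = (-10)-11 = -21
e=3: odd, total = (-21)-3 = -24
e=5: odd, total = (-24)-5 = -29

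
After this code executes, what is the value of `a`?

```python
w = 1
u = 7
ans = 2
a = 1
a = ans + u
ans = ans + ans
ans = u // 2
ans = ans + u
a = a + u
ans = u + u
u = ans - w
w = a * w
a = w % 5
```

1

a = 2+7 = 9
ans = 2+2 = 4
ans = 7//2 = 3
ans = 3+7 = 10
a = 9+7 = 16
ans = 7+7 = 14
u = 14-1 = 13
w = 16*1 = 16
a = 16%5 = 1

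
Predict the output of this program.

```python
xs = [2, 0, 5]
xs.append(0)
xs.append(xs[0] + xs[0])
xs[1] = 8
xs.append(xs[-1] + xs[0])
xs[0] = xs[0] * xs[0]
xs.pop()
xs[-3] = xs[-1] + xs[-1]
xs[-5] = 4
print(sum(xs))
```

append 0 → [2, 0, 5, 0]
append xs[0]+xs[0] = 2+2 = 4 → [2, 0, 5, 0, 4]
xs[1] = 8 → [2, 8, 5, 0, 4]
append xs[-1]+xs[0] = 4+2 = 6 → [2, 8, 5, 0, 4, 6]
xs[0] = xs[0]*xs[0] = 2*2 = 4 → [4, 8, 5, 0, 4, 6]
pop() removes 6 → [4, 8, 5, 0, 4]
xs[-3] = xs[-1]+xs[-1] = 4+4 = 8 → [4, 8, 8, 0, 4]
xs[-5] = 4 → [4, 8, 8, 0, 4]
sum = 24

24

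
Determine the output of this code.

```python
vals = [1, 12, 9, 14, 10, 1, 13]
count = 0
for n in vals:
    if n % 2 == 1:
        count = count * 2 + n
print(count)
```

n=1: odd, count = 0*2+1 = 1
n=12: not odd
n=9: odd, count = 1*2+9 = 11
n=14: not odd
n=10: not odd
n=1: odd, count = 11*2+1 = 23
n=13: odd, count = 23*2+13 = 59

59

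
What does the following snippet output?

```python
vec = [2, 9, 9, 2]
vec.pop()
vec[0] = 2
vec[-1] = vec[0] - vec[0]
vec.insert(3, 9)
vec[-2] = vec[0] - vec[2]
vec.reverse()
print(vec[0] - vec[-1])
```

pop() removes 2 → [2, 9, 9]
vec[0] = 2 → [2, 9, 9]
vec[-1] = vec[0]-vec[0] = 2-2 = 0 → [2, 9, 0]
insert 9 at 3 → [2, 9, 0, 9]
vec[-2] = vec[0]-vec[2] = 2-0 = 2 → [2, 9, 2, 9]
reverse → [9, 2, 9, 2]
vec[0]-vec[-1] = 9-2 = 7

7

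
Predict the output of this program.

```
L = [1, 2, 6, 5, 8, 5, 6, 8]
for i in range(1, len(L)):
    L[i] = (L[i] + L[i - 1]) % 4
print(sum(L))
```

14

i=1: L[1] = (2+1)%4 = 3 → [1, 3, 6, 5, 8, 5, 6, 8]
i=2: L[2] = (6+3)%4 = 1 → [1, 3, 1, 5, 8, 5, 6, 8]
i=3: L[3] = (5+1)%4 = 2 → [1, 3, 1, 2, 8, 5, 6, 8]
i=4: L[4] = (8+2)%4 = 2 → [1, 3, 1, 2, 2, 5, 6, 8]
i=5: L[5] = (5+2)%4 = 3 → [1, 3, 1, 2, 2, 3, 6, 8]
i=6: L[6] = (6+3)%4 = 1 → [1, 3, 1, 2, 2, 3, 1, 8]
i=7: L[7] = (8+1)%4 = 1 → [1, 3, 1, 2, 2, 3, 1, 1]
sum = 14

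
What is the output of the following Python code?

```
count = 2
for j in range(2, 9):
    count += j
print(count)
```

j=2: count = 2+2 = 4
j=3: count = 4+3 = 7
j=4: count = 7+4 = 11
j=5: count = 11+5 = 16
j=6: count = 16+6 = 22
j=7: count = 22+7 = 29
j=8: count = 29+8 = 37

37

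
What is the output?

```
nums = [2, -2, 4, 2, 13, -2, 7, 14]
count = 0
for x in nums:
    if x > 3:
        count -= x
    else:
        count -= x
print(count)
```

-38

x=2: not >3, count = 0-2 = -2
x=-2: not >3, count = (-2)-(-2) = 0
x=4: >3, count = 0-4 = -4
x=2: not >3, count = (-4)-2 = -6
x=13: >3, count = (-6)-13 = -19
x=-2: not >3, count = (-19)-(-2) = -17
x=7: >3, count = (-17)-7 = -24
x=14: >3, count = (-24)-14 = -38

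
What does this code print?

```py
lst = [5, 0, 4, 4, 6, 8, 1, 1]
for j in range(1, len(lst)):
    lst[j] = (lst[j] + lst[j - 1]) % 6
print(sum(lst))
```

27

j=1: lst[1] = (0+5)%6 = 5 → [5, 5, 4, 4, 6, 8, 1, 1]
j=2: lst[2] = (4+5)%6 = 3 → [5, 5, 3, 4, 6, 8, 1, 1]
j=3: lst[3] = (4+3)%6 = 1 → [5, 5, 3, 1, 6, 8, 1, 1]
j=4: lst[4] = (6+1)%6 = 1 → [5, 5, 3, 1, 1, 8, 1, 1]
j=5: lst[5] = (8+1)%6 = 3 → [5, 5, 3, 1, 1, 3, 1, 1]
j=6: lst[6] = (1+3)%6 = 4 → [5, 5, 3, 1, 1, 3, 4, 1]
j=7: lst[7] = (1+4)%6 = 5 → [5, 5, 3, 1, 1, 3, 4, 5]
sum = 27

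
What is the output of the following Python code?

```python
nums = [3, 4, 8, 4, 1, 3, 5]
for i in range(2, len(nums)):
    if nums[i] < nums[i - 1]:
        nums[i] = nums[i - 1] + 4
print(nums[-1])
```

i=2: 8>=4, unchanged → [3, 4, 8, 4, 1, 3, 5]
i=3: 4<8, nums[3] = 8+4 = 12 → [3, 4, 8, 12, 1, 3, 5]
i=4: 1<12, nums[4] = 12+4 = 16 → [3, 4, 8, 12, 16, 3, 5]
i=5: 3<16, nums[5] = 16+4 = 20 → [3, 4, 8, 12, 16, 20, 5]
i=6: 5<20, nums[6] = 20+4 = 24 → [3, 4, 8, 12, 16, 20, 24]

24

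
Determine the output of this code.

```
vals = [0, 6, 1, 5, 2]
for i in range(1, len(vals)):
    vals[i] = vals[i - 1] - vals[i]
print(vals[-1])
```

i=1: vals[1] = 0-6 = -6 → [0, -6, 1, 5, 2]
i=2: vals[2] = (-6)-1 = -7 → [0, -6, -7, 5, 2]
i=3: vals[3] = (-7)-5 = -12 → [0, -6, -7, -12, 2]
i=4: vals[4] = (-12)-2 = -14 → [0, -6, -7, -12, -14]

-14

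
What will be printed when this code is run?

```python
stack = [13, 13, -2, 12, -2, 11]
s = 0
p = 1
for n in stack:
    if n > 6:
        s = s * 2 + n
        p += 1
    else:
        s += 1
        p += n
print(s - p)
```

196

n=13: >6, s = 0*2+13 = 13; p=2
n=13: >6, s = 13*2+13 = 39; p=3
n=-2: not >6, s = 39+1 = 40; p=1
n=12: >6, s = 40*2+12 = 92; p=2
n=-2: not >6, s = 92+1 = 93; p=0
n=11: >6, s = 93*2+11 = 197; p=1
s-p = 197-1 = 196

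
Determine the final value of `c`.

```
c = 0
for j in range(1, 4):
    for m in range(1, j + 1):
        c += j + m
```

24

j=1,m=1: c = 0+2 = 2
j=2,m=1: c = 2+3 = 5
j=2,m=2: c = 5+4 = 9
j=3,m=1: c = 9+4 = 13
j=3,m=2: c = 13+5 = 18
j=3,m=3: c = 18+6 = 24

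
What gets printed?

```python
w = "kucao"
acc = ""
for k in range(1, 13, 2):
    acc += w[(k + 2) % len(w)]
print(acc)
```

akcoua

k=1: add w[3]='a' → 'a'
k=3: add w[0]='k' → 'ak'
k=5: add w[2]='c' → 'akc'
k=7: add w[4]='o' → 'akco'
k=9: add w[1]='u' → 'akcou'
k=11: add w[3]='a' → 'akcoua'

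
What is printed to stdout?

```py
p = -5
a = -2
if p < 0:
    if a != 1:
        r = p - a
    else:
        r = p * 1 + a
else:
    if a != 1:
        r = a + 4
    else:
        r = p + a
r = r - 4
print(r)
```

-7

p=-5, a=-2
p < 0 is True; a != 1 is True
→ r = p - a = -3
r = (-3)-4 = -7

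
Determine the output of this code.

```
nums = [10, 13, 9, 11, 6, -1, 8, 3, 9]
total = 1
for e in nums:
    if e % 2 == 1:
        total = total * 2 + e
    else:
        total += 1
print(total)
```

e=10: not odd, total = 1+1 = 2
e=13: odd, total = 2*2+13 = 17
e=9: odd, total = 17*2+9 = 43
e=11: odd, total = 43*2+11 = 97
e=6: not odd, total = 97+1 = 98
e=-1: odd, total = 98*2+(-1) = 195
e=8: not odd, total = 195+1 = 196
e=3: odd, total = 196*2+3 = 395
e=9: odd, total = 395*2+9 = 799

799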